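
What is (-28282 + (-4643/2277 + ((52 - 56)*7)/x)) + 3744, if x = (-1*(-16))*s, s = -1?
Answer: -223494737/9108 ≈ -24538.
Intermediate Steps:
x = -16 (x = -1*(-16)*(-1) = 16*(-1) = -16)
(-28282 + (-4643/2277 + ((52 - 56)*7)/x)) + 3744 = (-28282 + (-4643/2277 + ((52 - 56)*7)/(-16))) + 3744 = (-28282 + (-4643*1/2277 - 4*7*(-1/16))) + 3744 = (-28282 + (-4643/2277 - 28*(-1/16))) + 3744 = (-28282 + (-4643/2277 + 7/4)) + 3744 = (-28282 - 2633/9108) + 3744 = -257595089/9108 + 3744 = -223494737/9108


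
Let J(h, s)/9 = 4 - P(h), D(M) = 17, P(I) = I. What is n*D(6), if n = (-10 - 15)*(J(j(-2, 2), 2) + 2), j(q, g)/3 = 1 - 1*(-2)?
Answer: 18275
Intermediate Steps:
j(q, g) = 9 (j(q, g) = 3*(1 - 1*(-2)) = 3*(1 + 2) = 3*3 = 9)
J(h, s) = 36 - 9*h (J(h, s) = 9*(4 - h) = 36 - 9*h)
n = 1075 (n = (-10 - 15)*((36 - 9*9) + 2) = -25*((36 - 81) + 2) = -25*(-45 + 2) = -25*(-43) = 1075)
n*D(6) = 1075*17 = 18275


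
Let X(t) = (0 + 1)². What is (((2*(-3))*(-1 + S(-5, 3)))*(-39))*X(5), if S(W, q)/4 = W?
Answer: -4914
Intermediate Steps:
S(W, q) = 4*W
X(t) = 1 (X(t) = 1² = 1)
(((2*(-3))*(-1 + S(-5, 3)))*(-39))*X(5) = (((2*(-3))*(-1 + 4*(-5)))*(-39))*1 = (-6*(-1 - 20)*(-39))*1 = (-6*(-21)*(-39))*1 = (126*(-39))*1 = -4914*1 = -4914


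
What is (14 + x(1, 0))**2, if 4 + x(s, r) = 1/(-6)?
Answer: 3481/36 ≈ 96.694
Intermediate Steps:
x(s, r) = -25/6 (x(s, r) = -4 + 1/(-6) = -4 + 1*(-1/6) = -4 - 1/6 = -25/6)
(14 + x(1, 0))**2 = (14 - 25/6)**2 = (59/6)**2 = 3481/36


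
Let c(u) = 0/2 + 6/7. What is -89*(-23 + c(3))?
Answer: 13795/7 ≈ 1970.7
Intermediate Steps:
c(u) = 6/7 (c(u) = 0*(½) + 6*(⅐) = 0 + 6/7 = 6/7)
-89*(-23 + c(3)) = -89*(-23 + 6/7) = -89*(-155/7) = 13795/7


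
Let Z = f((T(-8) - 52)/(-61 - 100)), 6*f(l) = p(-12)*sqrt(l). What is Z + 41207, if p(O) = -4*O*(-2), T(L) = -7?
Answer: 41207 - 16*sqrt(9499)/161 ≈ 41197.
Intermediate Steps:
p(O) = 8*O
f(l) = -16*sqrt(l) (f(l) = ((8*(-12))*sqrt(l))/6 = (-96*sqrt(l))/6 = -16*sqrt(l))
Z = -16*sqrt(9499)/161 (Z = -16*sqrt(59)*sqrt(-1/(-61 - 100)) = -16*sqrt(59)*sqrt(-1/(-161)) = -16*sqrt(9499)/161 ≈ -9.6857)
Z + 41207 = -16*sqrt(9499)/161 + 41207 = 41207 - 16*sqrt(9499)/161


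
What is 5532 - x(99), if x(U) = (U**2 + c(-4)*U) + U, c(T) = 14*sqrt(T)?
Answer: -4368 - 2772*I ≈ -4368.0 - 2772.0*I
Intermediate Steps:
x(U) = U + U**2 + 28*I*U (x(U) = (U**2 + (14*sqrt(-4))*U) + U = (U**2 + (14*(2*I))*U) + U = (U**2 + (28*I)*U) + U = (U**2 + 28*I*U) + U = U + U**2 + 28*I*U)
5532 - x(99) = 5532 - 99*(1 + 99 + 28*I) = 5532 - 99*(100 + 28*I) = 5532 - (9900 + 2772*I) = 5532 + (-9900 - 2772*I) = -4368 - 2772*I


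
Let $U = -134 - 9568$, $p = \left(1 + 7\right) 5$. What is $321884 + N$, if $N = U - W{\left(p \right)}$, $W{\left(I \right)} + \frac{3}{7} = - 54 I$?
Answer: $\frac{2200397}{7} \approx 3.1434 \cdot 10^{5}$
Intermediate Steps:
$p = 40$ ($p = 8 \cdot 5 = 40$)
$W{\left(I \right)} = - \frac{3}{7} - 54 I$
$U = -9702$ ($U = -134 - 9568 = -9702$)
$N = - \frac{52791}{7}$ ($N = -9702 - \left(- \frac{3}{7} - 2160\right) = -9702 - - \frac{15123}{7} = -9702 + \frac{15123}{7} = - \frac{52791}{7} \approx -7541.6$)
$321884 + N = 321884 - \frac{52791}{7} = \frac{2200397}{7}$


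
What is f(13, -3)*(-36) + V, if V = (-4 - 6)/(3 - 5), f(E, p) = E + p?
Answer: -355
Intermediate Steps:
V = 5 (V = -10/(-2) = -10*(-½) = 5)
f(13, -3)*(-36) + V = (13 - 3)*(-36) + 5 = 10*(-36) + 5 = -360 + 5 = -355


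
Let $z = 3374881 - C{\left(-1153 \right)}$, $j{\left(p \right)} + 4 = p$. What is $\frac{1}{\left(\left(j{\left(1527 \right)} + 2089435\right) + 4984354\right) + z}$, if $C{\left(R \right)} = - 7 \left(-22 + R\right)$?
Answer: $\frac{1}{10441968} \approx 9.5767 \cdot 10^{-8}$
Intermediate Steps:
$C{\left(R \right)} = 154 - 7 R$
$j{\left(p \right)} = -4 + p$
$z = 3366656$ ($z = 3374881 - \left(154 - -8071\right) = 3374881 - \left(154 + 8071\right) = 3374881 - 8225 = 3366656$)
$\frac{1}{\left(\left(j{\left(1527 \right)} + 2089435\right) + 4984354\right) + z} = \frac{1}{\left(\left(\left(-4 + 1527\right) + 2089435\right) + 4984354\right) + 3366656} = \frac{1}{\left(\left(1523 + 2089435\right) + 4984354\right) + 3366656} = \frac{1}{\left(2090958 + 4984354\right) + 3366656} = \frac{1}{7075312 + 3366656} = \frac{1}{10441968}$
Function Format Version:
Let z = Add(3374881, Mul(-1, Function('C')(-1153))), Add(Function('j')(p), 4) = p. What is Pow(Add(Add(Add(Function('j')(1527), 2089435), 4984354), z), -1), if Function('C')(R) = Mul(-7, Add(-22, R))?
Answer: Rational(1, 10441968) ≈ 9.5767e-8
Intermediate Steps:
Function('C')(R) = Add(154, Mul(-7, R))
Function('j')(p) = Add(-4, p)
z = 3366656 (z = Add(3374881, Mul(-1, Add(154, Mul(-7, -1153)))) = Add(3374881, Mul(-1, Add(154, 8071))) = Add(3374881, Mul(-1, 8225)) = Add(3374881, -8225) = 3366656)
Pow(Add(Add(Add(Function('j')(1527), 2089435), 4984354), z), -1) = Pow(Add(Add(Add(Add(-4, 1527), 2089435), 4984354), 3366656), -1) = Pow(Add(Add(Add(1523, 2089435), 4984354), 3366656), -1) = Pow(Add(Add(2090958, 4984354), 3366656), -1) = Pow(Add(7075312, 3366656), -1) = Pow(10441968, -1) = Rational(1, 10441968)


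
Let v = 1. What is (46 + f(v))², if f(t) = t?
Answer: 2209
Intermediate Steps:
(46 + f(v))² = (46 + 1)² = 47² = 2209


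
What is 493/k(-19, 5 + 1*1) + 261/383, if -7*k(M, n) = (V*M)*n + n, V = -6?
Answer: -1141643/264270 ≈ -4.3200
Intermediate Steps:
k(M, n) = -n/7 + 6*M*n/7 (k(M, n) = -((-6*M)*n + n)/7 = -(-6*M*n + n)/7 = -(n - 6*M*n)/7 = -n/7 + 6*M*n/7)
493/k(-19, 5 + 1*1) + 261/383 = 493/(((5 + 1*1)*(-1 + 6*(-19))/7)) + 261/383 = 493/(((5 + 1)*(-1 - 114)/7)) + 261*(1/383) = 493/(((⅐)*6*(-115))) + 261/383 = 493/(-690/7) + 261/383 = 493*(-7/690) + 261/383 = -3451/690 + 261/383 = -1141643/264270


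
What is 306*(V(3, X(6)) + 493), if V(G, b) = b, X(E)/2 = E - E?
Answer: 150858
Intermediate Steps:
X(E) = 0 (X(E) = 2*(E - E) = 2*0 = 0)
306*(V(3, X(6)) + 493) = 306*(0 + 493) = 306*493 = 150858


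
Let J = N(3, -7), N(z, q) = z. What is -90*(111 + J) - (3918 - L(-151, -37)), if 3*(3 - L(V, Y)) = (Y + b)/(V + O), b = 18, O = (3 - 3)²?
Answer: -6421294/453 ≈ -14175.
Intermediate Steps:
O = 0 (O = 0² = 0)
L(V, Y) = 3 - (18 + Y)/(3*V) (L(V, Y) = 3 - (Y + 18)/(3*(V + 0)) = 3 - (18 + Y)/(3*V))
J = 3
-90*(111 + J) - (3918 - L(-151, -37)) = -90*(111 + 3) - (3918 - (-18 - 1*(-37) + 9*(-151))/(3*(-151))) = -90*114 - (3918 - (-1)*(-18 + 37 - 1359)/(3*151)) = -10260 - (3918 - (-1)*(-1340)/(3*151)) = -10260 - (3918 - 1*1340/453) = -10260 - (3918 - 1340/453) = -10260 - 1*1773514/453 = -10260 - 1773514/453 = -6421294/453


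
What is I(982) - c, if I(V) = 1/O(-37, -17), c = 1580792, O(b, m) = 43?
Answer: -67974055/43 ≈ -1.5808e+6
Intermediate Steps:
I(V) = 1/43
I(982) - c = 1/43 - 1*1580792 = 1/43 - 1580792 = -67974055/43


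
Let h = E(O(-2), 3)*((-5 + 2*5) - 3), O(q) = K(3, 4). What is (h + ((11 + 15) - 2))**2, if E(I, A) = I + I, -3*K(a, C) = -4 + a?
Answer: 5776/9 ≈ 641.78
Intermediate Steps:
K(a, C) = 4/3 - a/3 (K(a, C) = -(-4 + a)/3 = 4/3 - a/3)
O(q) = 1/3 (O(q) = 4/3 - 1/3*3 = 4/3 - 1 = 1/3)
E(I, A) = 2*I
h = 4/3 (h = (2*(1/3))*((-5 + 2*5) - 3) = 2*((-5 + 10) - 3)/3 = 2*(5 - 3)/3 = (2/3)*2 = 4/3 ≈ 1.3333)
(h + ((11 + 15) - 2))**2 = (4/3 + ((11 + 15) - 2))**2 = (4/3 + (26 - 2))**2 = (4/3 + 24)**2 = (76/3)**2 = 5776/9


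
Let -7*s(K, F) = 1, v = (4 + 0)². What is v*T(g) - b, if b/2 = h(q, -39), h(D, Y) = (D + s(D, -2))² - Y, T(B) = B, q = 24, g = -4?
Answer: -62736/49 ≈ -1280.3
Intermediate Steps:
v = 16 (v = 4² = 16)
s(K, F) = -⅐ (s(K, F) = -⅐*1 = -⅐)
h(D, Y) = (-⅐ + D)² - Y (h(D, Y) = (D - ⅐)² - Y = (-⅐ + D)² - Y)
b = 59600/49 (b = 2*(-1*(-39) + (-1 + 7*24)²/49) = 2*(39 + (-1 + 168)²/49) = 2*(39 + (1/49)*167²) = 2*(39 + (1/49)*27889) = 2*(39 + 27889/49) = 2*(29800/49) = 59600/49 ≈ 1216.3)
v*T(g) - b = 16*(-4) - 1*59600/49 = -64 - 59600/49 = -62736/49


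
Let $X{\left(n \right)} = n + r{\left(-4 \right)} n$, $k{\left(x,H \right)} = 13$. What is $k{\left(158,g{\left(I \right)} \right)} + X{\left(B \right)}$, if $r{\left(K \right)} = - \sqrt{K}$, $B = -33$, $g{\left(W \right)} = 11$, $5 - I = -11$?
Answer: $-20 + 66 i \approx -20.0 + 66.0 i$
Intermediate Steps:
$I = 16$ ($I = 5 - -11 = 5 + 11 = 16$)
$X{\left(n \right)} = n - 2 i n$ ($X{\left(n \right)} = n + - \sqrt{-4} n = n + - 2 i n = n - 2 i n$)
$k{\left(158,g{\left(I \right)} \right)} + X{\left(B \right)} = 13 - 33 \left(1 - 2 i\right) = 13 - \left(33 - 66 i\right) = -20 + 66 i$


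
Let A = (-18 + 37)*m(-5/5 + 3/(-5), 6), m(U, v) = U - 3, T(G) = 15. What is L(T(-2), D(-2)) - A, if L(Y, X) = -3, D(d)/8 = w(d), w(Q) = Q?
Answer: 422/5 ≈ 84.400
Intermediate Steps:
m(U, v) = -3 + U
D(d) = 8*d
A = -437/5 (A = (-18 + 37)*(-3 + (-5/5 + 3/(-5))) = 19*(-3 + (-5*1/5 + 3*(-1/5))) = 19*(-3 + (-1 - 3/5)) = 19*(-3 - 8/5) = 19*(-23/5) = -437/5 ≈ -87.400)
L(T(-2), D(-2)) - A = -3 - 1*(-437/5) = -3 + 437/5 = 422/5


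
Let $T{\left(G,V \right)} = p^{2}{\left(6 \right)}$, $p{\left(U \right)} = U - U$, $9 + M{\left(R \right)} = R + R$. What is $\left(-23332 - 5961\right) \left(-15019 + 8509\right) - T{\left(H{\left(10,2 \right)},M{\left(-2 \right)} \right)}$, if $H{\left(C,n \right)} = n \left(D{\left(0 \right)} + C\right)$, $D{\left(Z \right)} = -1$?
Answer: $190697430$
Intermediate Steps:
$H{\left(C,n \right)} = n \left(-1 + C\right)$
$M{\left(R \right)} = -9 + 2 R$ ($M{\left(R \right)} = -9 + \left(R + R\right) = -9 + 2 R$)
$p{\left(U \right)} = 0$
$T{\left(G,V \right)} = 0$ ($T{\left(G,V \right)} = 0^{2} = 0$)
$\left(-23332 - 5961\right) \left(-15019 + 8509\right) - T{\left(H{\left(10,2 \right)},M{\left(-2 \right)} \right)} = \left(-23332 - 5961\right) \left(-15019 + 8509\right) - 0 = \left(-29293\right) \left(-6510\right) + 0 = 190697430 + 0 = 190697430$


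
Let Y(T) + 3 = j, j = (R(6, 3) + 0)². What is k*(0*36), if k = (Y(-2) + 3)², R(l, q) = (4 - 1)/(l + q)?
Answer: 0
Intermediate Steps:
R(l, q) = 3/(l + q)
j = ⅑ (j = (3/(6 + 3) + 0)² = (3/9 + 0)² = (3*(⅑) + 0)² = (⅓ + 0)² = (⅓)² = ⅑ ≈ 0.11111)
Y(T) = -26/9 (Y(T) = -3 + ⅑ = -26/9)
k = 1/81 (k = (-26/9 + 3)² = (⅑)² = 1/81 ≈ 0.012346)
k*(0*36) = (0*36)/81 = (1/81)*0 = 0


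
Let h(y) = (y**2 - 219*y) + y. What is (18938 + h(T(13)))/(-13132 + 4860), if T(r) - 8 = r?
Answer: -14801/8272 ≈ -1.7893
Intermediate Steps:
T(r) = 8 + r
h(y) = y**2 - 218*y
(18938 + h(T(13)))/(-13132 + 4860) = (18938 + (8 + 13)*(-218 + (8 + 13)))/(-13132 + 4860) = (18938 + 21*(-218 + 21))/(-8272) = (18938 + 21*(-197))*(-1/8272) = (18938 - 4137)*(-1/8272) = 14801*(-1/8272) = -14801/8272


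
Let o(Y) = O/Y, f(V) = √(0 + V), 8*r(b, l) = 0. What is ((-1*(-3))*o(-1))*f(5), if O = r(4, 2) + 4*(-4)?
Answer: 48*√5 ≈ 107.33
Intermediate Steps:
r(b, l) = 0 (r(b, l) = (⅛)*0 = 0)
O = -16 (O = 0 + 4*(-4) = 0 - 16 = -16)
f(V) = √V
o(Y) = -16/Y
((-1*(-3))*o(-1))*f(5) = ((-1*(-3))*(-16/(-1)))*√5 = (3*(-16*(-1)))*√5 = (3*16)*√5 = 48*√5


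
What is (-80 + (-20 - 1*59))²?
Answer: 25281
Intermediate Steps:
(-80 + (-20 - 1*59))² = (-80 + (-20 - 59))² = (-80 - 79)² = (-159)² = 25281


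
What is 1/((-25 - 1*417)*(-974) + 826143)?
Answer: 1/1256651 ≈ 7.9577e-7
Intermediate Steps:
1/((-25 - 1*417)*(-974) + 826143) = 1/((-25 - 417)*(-974) + 826143) = 1/(-442*(-974) + 826143) = 1/(430508 + 826143) = 1/1256651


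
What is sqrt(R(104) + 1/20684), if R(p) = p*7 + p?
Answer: 3*sqrt(9887577691)/10342 ≈ 28.844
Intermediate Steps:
R(p) = 8*p (R(p) = 7*p + p = 8*p)
sqrt(R(104) + 1/20684) = sqrt(8*104 + 1/20684) = sqrt(832 + 1/20684) = sqrt(17209089/20684) = 3*sqrt(9887577691)/10342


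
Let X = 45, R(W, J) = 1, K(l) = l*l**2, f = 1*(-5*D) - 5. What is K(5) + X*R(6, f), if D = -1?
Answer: 170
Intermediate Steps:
f = 0 (f = 1*(-5*(-1)) - 5 = 1*5 - 5 = 5 - 5 = 0)
K(l) = l**3
K(5) + X*R(6, f) = 5**3 + 45*1 = 125 + 45 = 170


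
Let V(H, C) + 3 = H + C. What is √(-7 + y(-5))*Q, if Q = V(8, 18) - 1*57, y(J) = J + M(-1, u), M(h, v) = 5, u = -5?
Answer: -34*I*√7 ≈ -89.956*I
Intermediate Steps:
V(H, C) = -3 + C + H (V(H, C) = -3 + (H + C) = -3 + (C + H) = -3 + C + H)
y(J) = 5 + J (y(J) = J + 5 = 5 + J)
Q = -34 (Q = (-3 + 18 + 8) - 1*57 = 23 - 57 = -34)
√(-7 + y(-5))*Q = √(-7 + (5 - 5))*(-34) = √(-7 + 0)*(-34) = √(-7)*(-34) = (I*√7)*(-34) = -34*I*√7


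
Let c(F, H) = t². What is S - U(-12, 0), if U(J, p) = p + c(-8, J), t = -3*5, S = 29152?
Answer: 28927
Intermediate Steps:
t = -15
c(F, H) = 225 (c(F, H) = (-15)² = 225)
U(J, p) = 225 + p (U(J, p) = p + 225 = 225 + p)
S - U(-12, 0) = 29152 - (225 + 0) = 29152 - 1*225 = 29152 - 225 = 28927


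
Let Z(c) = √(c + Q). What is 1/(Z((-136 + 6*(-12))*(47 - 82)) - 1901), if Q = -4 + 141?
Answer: -1901/3606384 - √7417/3606384 ≈ -0.00055100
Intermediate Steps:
Q = 137
Z(c) = √(137 + c) (Z(c) = √(c + 137) = √(137 + c))
1/(Z((-136 + 6*(-12))*(47 - 82)) - 1901) = 1/(√(137 + (-136 + 6*(-12))*(47 - 82)) - 1901) = 1/(√(137 + (-136 - 72)*(-35)) - 1901) = 1/(√(137 - 208*(-35)) - 1901) = 1/(√(137 + 7280) - 1901) = 1/(√7417 - 1901) = 1/(-1901 + √7417)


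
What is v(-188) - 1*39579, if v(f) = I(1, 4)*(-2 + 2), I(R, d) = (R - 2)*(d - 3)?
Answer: -39579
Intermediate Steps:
I(R, d) = (-3 + d)*(-2 + R) (I(R, d) = (-2 + R)*(-3 + d) = (-3 + d)*(-2 + R))
v(f) = 0 (v(f) = (6 - 3*1 - 2*4 + 1*4)*(-2 + 2) = (6 - 3 - 8 + 4)*0 = -1*0 = 0)
v(-188) - 1*39579 = 0 - 1*39579 = 0 - 39579 = -39579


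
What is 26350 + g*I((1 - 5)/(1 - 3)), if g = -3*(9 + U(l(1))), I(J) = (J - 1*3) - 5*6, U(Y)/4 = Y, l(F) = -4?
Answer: 25699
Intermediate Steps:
U(Y) = 4*Y
I(J) = -33 + J (I(J) = (J - 3) - 30 = (-3 + J) - 30 = -33 + J)
g = 21 (g = -3*(9 + 4*(-4)) = -3*(9 - 16) = -3*(-7) = 21)
26350 + g*I((1 - 5)/(1 - 3)) = 26350 + 21*(-33 + (1 - 5)/(1 - 3)) = 26350 + 21*(-33 - 4/(-2)) = 26350 + 21*(-33 - 4*(-½)) = 26350 + 21*(-33 + 2) = 26350 + 21*(-31) = 26350 - 651 = 25699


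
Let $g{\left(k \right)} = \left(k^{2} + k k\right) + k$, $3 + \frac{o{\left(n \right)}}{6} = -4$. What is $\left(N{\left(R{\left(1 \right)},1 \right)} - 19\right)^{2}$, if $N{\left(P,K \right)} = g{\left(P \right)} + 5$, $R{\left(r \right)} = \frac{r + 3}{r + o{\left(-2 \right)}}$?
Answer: $\frac{560079556}{2825761} \approx 198.2$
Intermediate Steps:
$o{\left(n \right)} = -42$ ($o{\left(n \right)} = -18 + 6 \left(-4\right) = -18 - 24 = -42$)
$g{\left(k \right)} = k + 2 k^{2}$ ($g{\left(k \right)} = \left(k^{2} + k^{2}\right) + k = 2 k^{2} + k = k + 2 k^{2}$)
$R{\left(r \right)} = \frac{3 + r}{-42 + r}$ ($R{\left(r \right)} = \frac{r + 3}{r - 42} = \frac{3 + r}{-42 + r}$)
$N{\left(P,K \right)} = 5 + P \left(1 + 2 P\right)$ ($N{\left(P,K \right)} = P \left(1 + 2 P\right) + 5 = 5 + P \left(1 + 2 P\right)$)
$\left(N{\left(R{\left(1 \right)},1 \right)} - 19\right)^{2} = \left(\left(5 + \frac{3 + 1}{-42 + 1} \left(1 + 2 \frac{3 + 1}{-42 + 1}\right)\right) - 19\right)^{2} = \left(\left(5 + \frac{1}{-41} \cdot 4 \left(1 + 2 \frac{1}{-41} \cdot 4\right)\right) - 19\right)^{2} = \left(\left(5 + \left(- \frac{1}{41}\right) 4 \left(1 + 2 \left(\left(- \frac{1}{41}\right) 4\right)\right)\right) - 19\right)^{2} = \left(\left(5 - \frac{4 \left(1 + 2 \left(- \frac{4}{41}\right)\right)}{41}\right) - 19\right)^{2} = \left(\left(5 - \frac{4 \left(1 - \frac{8}{41}\right)}{41}\right) - 19\right)^{2} = \left(\left(5 - \frac{132}{1681}\right) - 19\right)^{2} = \left(\frac{8273}{1681} - 19\right)^{2} = \left(- \frac{23666}{1681}\right)^{2} = \frac{560079556}{2825761}$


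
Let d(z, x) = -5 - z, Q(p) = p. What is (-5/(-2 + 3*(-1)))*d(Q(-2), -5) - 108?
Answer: -111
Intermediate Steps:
(-5/(-2 + 3*(-1)))*d(Q(-2), -5) - 108 = (-5/(-2 + 3*(-1)))*(-5 - 1*(-2)) - 108 = (-5/(-2 - 3))*(-5 + 2) - 108 = -5/(-5)*(-3) - 108 = -5*(-⅕)*(-3) - 108 = 1*(-3) - 108 = -3 - 108 = -111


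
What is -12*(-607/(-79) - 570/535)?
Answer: -671316/8453 ≈ -79.417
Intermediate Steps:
-12*(-607/(-79) - 570/535) = -12*(-607*(-1/79) - 570*1/535) = -12*(607/79 - 114/107) = -12*55943/8453 = -671316/8453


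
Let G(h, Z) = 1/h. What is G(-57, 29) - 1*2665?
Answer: -151906/57 ≈ -2665.0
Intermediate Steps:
G(-57, 29) - 1*2665 = 1/(-57) - 1*2665 = -1/57 - 2665 = -151906/57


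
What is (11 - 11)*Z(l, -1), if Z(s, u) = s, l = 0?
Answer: 0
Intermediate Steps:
(11 - 11)*Z(l, -1) = (11 - 11)*0 = 0*0 = 0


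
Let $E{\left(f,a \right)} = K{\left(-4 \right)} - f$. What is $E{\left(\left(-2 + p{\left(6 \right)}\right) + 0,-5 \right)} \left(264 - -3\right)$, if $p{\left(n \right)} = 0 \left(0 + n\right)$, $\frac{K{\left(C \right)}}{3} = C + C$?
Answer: $-5874$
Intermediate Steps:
$K{\left(C \right)} = 6 C$ ($K{\left(C \right)} = 3 \left(C + C\right) = 3 \cdot 2 C = 6 C$)
$p{\left(n \right)} = 0$ ($p{\left(n \right)} = 0 n = 0$)
$E{\left(f,a \right)} = -24 - f$ ($E{\left(f,a \right)} = 6 \left(-4\right) - f = -24 - f$)
$E{\left(\left(-2 + p{\left(6 \right)}\right) + 0,-5 \right)} \left(264 - -3\right) = \left(-24 - \left(\left(-2 + 0\right) + 0\right)\right) \left(264 - -3\right) = \left(-24 - \left(-2 + 0\right)\right) \left(264 + 3\right) = \left(-24 - -2\right) 267 = \left(-24 + 2\right) 267 = \left(-22\right) 267 = -5874$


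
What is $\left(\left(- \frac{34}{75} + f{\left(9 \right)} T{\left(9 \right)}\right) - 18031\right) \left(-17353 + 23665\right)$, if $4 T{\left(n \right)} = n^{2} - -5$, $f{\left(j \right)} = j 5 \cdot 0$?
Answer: $- \frac{2845363336}{25} \approx -1.1381 \cdot 10^{8}$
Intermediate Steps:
$f{\left(j \right)} = 0$ ($f{\left(j \right)} = j 0 = 0$)
$T{\left(n \right)} = \frac{5}{4} + \frac{n^{2}}{4}$ ($T{\left(n \right)} = \frac{n^{2} - -5}{4} = \frac{n^{2} + 5}{4} = \frac{5 + n^{2}}{4} = \frac{5}{4} + \frac{n^{2}}{4}$)
$\left(\left(- \frac{34}{75} + f{\left(9 \right)} T{\left(9 \right)}\right) - 18031\right) \left(-17353 + 23665\right) = \left(\left(- \frac{34}{75} + 0 \left(\frac{5}{4} + \frac{9^{2}}{4}\right)\right) - 18031\right) \left(-17353 + 23665\right) = \left(\left(\left(-34\right) \frac{1}{75} + 0 \left(\frac{5}{4} + \frac{1}{4} \cdot 81\right)\right) - 18031\right) 6312 = \left(\left(- \frac{34}{75} + 0 \left(\frac{5}{4} + \frac{81}{4}\right)\right) - 18031\right) 6312 = \left(\left(- \frac{34}{75} + 0 \cdot \frac{43}{2}\right) - 18031\right) 6312 = \left(\left(- \frac{34}{75} + 0\right) - 18031\right) 6312 = \left(- \frac{34}{75} - 18031\right) 6312 = \left(- \frac{1352359}{75}\right) 6312 = - \frac{2845363336}{25}$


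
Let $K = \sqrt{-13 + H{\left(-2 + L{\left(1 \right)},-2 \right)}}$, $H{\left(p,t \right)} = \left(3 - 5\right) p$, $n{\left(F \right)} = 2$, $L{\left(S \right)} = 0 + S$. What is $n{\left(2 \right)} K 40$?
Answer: $80 i \sqrt{11} \approx 265.33 i$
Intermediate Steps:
$L{\left(S \right)} = S$
$H{\left(p,t \right)} = - 2 p$
$K = i \sqrt{11}$ ($K = \sqrt{-13 - 2 \left(-2 + 1\right)} = \sqrt{-13 - -2} = \sqrt{-13 + 2} = \sqrt{-11} = i \sqrt{11} \approx 3.3166 i$)
$n{\left(2 \right)} K 40 = 2 i \sqrt{11} \cdot 40 = 80 i \sqrt{11}$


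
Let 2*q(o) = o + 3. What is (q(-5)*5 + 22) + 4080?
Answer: 4097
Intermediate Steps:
q(o) = 3/2 + o/2 (q(o) = (o + 3)/2 = (3 + o)/2 = 3/2 + o/2)
(q(-5)*5 + 22) + 4080 = ((3/2 + (1/2)*(-5))*5 + 22) + 4080 = ((3/2 - 5/2)*5 + 22) + 4080 = (-1*5 + 22) + 4080 = (-5 + 22) + 4080 = 17 + 4080 = 4097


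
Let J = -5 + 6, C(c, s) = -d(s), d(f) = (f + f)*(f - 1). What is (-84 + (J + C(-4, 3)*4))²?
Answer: 17161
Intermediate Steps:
d(f) = 2*f*(-1 + f) (d(f) = (2*f)*(-1 + f) = 2*f*(-1 + f))
C(c, s) = -2*s*(-1 + s)
J = 1
(-84 + (J + C(-4, 3)*4))² = (-84 + (1 + (2*3*(1 - 1*3))*4))² = (-84 + (1 + (2*3*(1 - 3))*4))² = (-84 + (1 + (2*3*(-2))*4))² = (-84 + (1 - 12*4))² = (-84 + (1 - 48))² = (-84 - 47)² = (-131)² = 17161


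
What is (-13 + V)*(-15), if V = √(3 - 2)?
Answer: 180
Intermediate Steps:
V = 1 (V = √1 = 1)
(-13 + V)*(-15) = (-13 + 1)*(-15) = -12*(-15) = 180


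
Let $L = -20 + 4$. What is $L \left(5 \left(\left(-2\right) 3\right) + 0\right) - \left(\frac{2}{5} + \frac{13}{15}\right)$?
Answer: $\frac{7181}{15} \approx 478.73$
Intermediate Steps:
$L = -16$
$L \left(5 \left(\left(-2\right) 3\right) + 0\right) - \left(\frac{2}{5} + \frac{13}{15}\right) = - 16 \left(5 \left(\left(-2\right) 3\right) + 0\right) - \left(\frac{2}{5} + \frac{13}{15}\right) = - 16 \left(5 \left(-6\right) + 0\right) - \frac{19}{15} = - 16 \left(-30 + 0\right) - \frac{19}{15} = \left(-16\right) \left(-30\right) - \frac{19}{15} = 480 - \frac{19}{15} = \frac{7181}{15}$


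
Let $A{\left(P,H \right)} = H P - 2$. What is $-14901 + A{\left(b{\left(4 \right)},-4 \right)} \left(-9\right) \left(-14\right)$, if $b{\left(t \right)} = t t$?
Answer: $-23217$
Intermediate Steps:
$b{\left(t \right)} = t^{2}$
$A{\left(P,H \right)} = -2 + H P$
$-14901 + A{\left(b{\left(4 \right)},-4 \right)} \left(-9\right) \left(-14\right) = -14901 + \left(-2 - 4 \cdot 4^{2}\right) \left(-9\right) \left(-14\right) = -14901 + \left(-2 - 64\right) \left(-9\right) \left(-14\right) = -14901 + \left(-66\right) \left(-9\right) \left(-14\right) = -14901 + 594 \left(-14\right) = -14901 - 8316 = -23217$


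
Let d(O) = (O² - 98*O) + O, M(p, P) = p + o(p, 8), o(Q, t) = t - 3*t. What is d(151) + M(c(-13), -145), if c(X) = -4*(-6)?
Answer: 8162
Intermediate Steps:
o(Q, t) = -2*t
c(X) = 24
M(p, P) = -16 + p (M(p, P) = p - 2*8 = p - 16 = -16 + p)
d(O) = O² - 97*O
d(151) + M(c(-13), -145) = 151*(-97 + 151) + (-16 + 24) = 151*54 + 8 = 8154 + 8 = 8162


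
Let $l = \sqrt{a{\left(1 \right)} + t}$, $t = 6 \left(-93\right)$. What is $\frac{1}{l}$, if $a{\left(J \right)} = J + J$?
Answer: $- \frac{i \sqrt{139}}{278} \approx - 0.042409 i$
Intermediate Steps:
$t = -558$
$a{\left(J \right)} = 2 J$
$l = 2 i \sqrt{139}$ ($l = \sqrt{2 \cdot 1 - 558} = \sqrt{2 - 558} = \sqrt{-556} = 2 i \sqrt{139} \approx 23.58 i$)
$\frac{1}{l} = \frac{1}{2 i \sqrt{139}} = - \frac{i \sqrt{139}}{278}$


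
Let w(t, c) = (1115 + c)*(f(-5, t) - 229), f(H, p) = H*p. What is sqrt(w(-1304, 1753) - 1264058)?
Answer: sqrt(16778530) ≈ 4096.2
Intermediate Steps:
w(t, c) = (-229 - 5*t)*(1115 + c) (w(t, c) = (1115 + c)*(-5*t - 229) = (1115 + c)*(-229 - 5*t) = (-229 - 5*t)*(1115 + c))
sqrt(w(-1304, 1753) - 1264058) = sqrt((-255335 - 5575*(-1304) - 229*1753 - 5*1753*(-1304)) - 1264058) = sqrt((-255335 + 7269800 - 401437 + 11429560) - 1264058) = sqrt(18042588 - 1264058) = sqrt(16778530)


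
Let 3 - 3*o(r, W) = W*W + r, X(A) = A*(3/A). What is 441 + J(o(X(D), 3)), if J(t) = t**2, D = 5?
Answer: 450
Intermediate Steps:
X(A) = 3
o(r, W) = 1 - r/3 - W**2/3 (o(r, W) = 1 - (W*W + r)/3 = 1 - (W**2 + r)/3 = 1 - (r + W**2)/3 = 1 + (-r/3 - W**2/3) = 1 - r/3 - W**2/3)
441 + J(o(X(D), 3)) = 441 + (1 - 1/3*3 - 1/3*3**2)**2 = 441 + (1 - 1 - 1/3*9)**2 = 441 + (1 - 1 - 3)**2 = 441 + (-3)**2 = 441 + 9 = 450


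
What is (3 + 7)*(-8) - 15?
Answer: -95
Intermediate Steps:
(3 + 7)*(-8) - 15 = 10*(-8) - 15 = -80 - 15 = -95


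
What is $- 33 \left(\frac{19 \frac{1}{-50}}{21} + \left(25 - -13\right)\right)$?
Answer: $- \frac{438691}{350} \approx -1253.4$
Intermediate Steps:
$- 33 \left(\frac{19 \frac{1}{-50}}{21} + \left(25 - -13\right)\right) = - 33 \left(19 \left(- \frac{1}{50}\right) \frac{1}{21} + \left(25 + 13\right)\right) = - 33 \left(\left(- \frac{19}{50}\right) \frac{1}{21} + 38\right) = - 33 \left(- \frac{19}{1050} + 38\right) = \left(-33\right) \frac{39881}{1050} = - \frac{438691}{350}$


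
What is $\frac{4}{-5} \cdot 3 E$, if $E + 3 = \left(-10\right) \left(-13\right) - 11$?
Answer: $- \frac{1392}{5} \approx -278.4$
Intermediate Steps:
$E = 116$ ($E = -3 - -119 = -3 + \left(130 - 11\right) = -3 + 119 = 116$)
$\frac{4}{-5} \cdot 3 E = \frac{4}{-5} \cdot 3 \cdot 116 = 4 \left(- \frac{1}{5}\right) 3 \cdot 116 = \left(- \frac{4}{5}\right) 3 \cdot 116 = \left(- \frac{12}{5}\right) 116 = - \frac{1392}{5}$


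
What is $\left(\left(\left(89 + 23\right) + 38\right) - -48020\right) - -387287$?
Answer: $435457$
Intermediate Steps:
$\left(\left(\left(89 + 23\right) + 38\right) - -48020\right) - -387287 = \left(\left(112 + 38\right) + 48020\right) + 387287 = \left(150 + 48020\right) + 387287 = 48170 + 387287 = 435457$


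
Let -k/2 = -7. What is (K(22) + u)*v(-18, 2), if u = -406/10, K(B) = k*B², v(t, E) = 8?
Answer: 269416/5 ≈ 53883.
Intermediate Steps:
k = 14 (k = -2*(-7) = 14)
K(B) = 14*B²
u = -203/5 (u = -406*⅒ = -203/5 ≈ -40.600)
(K(22) + u)*v(-18, 2) = (14*22² - 203/5)*8 = (14*484 - 203/5)*8 = (6776 - 203/5)*8 = (33677/5)*8 = 269416/5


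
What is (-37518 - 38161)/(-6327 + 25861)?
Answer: -75679/19534 ≈ -3.8742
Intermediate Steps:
(-37518 - 38161)/(-6327 + 25861) = -75679/19534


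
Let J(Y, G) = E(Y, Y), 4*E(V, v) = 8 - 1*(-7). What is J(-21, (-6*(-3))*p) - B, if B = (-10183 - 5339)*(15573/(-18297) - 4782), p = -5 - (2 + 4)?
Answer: -603714893369/8132 ≈ -7.4239e+7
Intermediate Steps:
E(V, v) = 15/4 (E(V, v) = (8 - 1*(-7))/4 = (8 + 7)/4 = (1/4)*15 = 15/4)
p = -11 (p = -5 - 1*6 = -5 - 6 = -11)
J(Y, G) = 15/4
B = 150928730966/2033 (B = -15522*(15573*(-1/18297) - 4782) = -15522*(-5191/6099 - 4782) = -15522*(-29170609/6099) = 150928730966/2033 ≈ 7.4239e+7)
J(-21, (-6*(-3))*p) - B = 15/4 - 1*150928730966/2033 = 15/4 - 150928730966/2033 = -603714893369/8132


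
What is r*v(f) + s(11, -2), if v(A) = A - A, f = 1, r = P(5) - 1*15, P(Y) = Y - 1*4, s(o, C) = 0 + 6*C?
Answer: -12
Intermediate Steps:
s(o, C) = 6*C
P(Y) = -4 + Y (P(Y) = Y - 4 = -4 + Y)
r = -14 (r = (-4 + 5) - 1*15 = 1 - 15 = -14)
v(A) = 0
r*v(f) + s(11, -2) = -14*0 + 6*(-2) = 0 - 12 = -12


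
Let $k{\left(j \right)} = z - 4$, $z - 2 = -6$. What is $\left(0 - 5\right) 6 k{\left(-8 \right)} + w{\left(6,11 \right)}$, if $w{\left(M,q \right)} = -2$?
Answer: $238$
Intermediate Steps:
$z = -4$ ($z = 2 - 6 = -4$)
$k{\left(j \right)} = -8$ ($k{\left(j \right)} = -4 - 4 = -8$)
$\left(0 - 5\right) 6 k{\left(-8 \right)} + w{\left(6,11 \right)} = \left(0 - 5\right) 6 \left(-8\right) - 2 = \left(-5\right) 6 \left(-8\right) - 2 = \left(-30\right) \left(-8\right) - 2 = 240 - 2 = 238$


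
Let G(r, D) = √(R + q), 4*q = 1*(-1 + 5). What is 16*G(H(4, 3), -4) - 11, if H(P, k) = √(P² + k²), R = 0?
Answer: 5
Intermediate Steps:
q = 1 (q = (1*(-1 + 5))/4 = (1*4)/4 = (¼)*4 = 1)
G(r, D) = 1 (G(r, D) = √(0 + 1) = √1 = 1)
16*G(H(4, 3), -4) - 11 = 16*1 - 11 = 16 - 11 = 5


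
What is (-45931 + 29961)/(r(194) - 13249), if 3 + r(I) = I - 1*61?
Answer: 15970/13119 ≈ 1.2173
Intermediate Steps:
r(I) = -64 + I (r(I) = -3 + (I - 1*61) = -3 + (I - 61) = -3 + (-61 + I) = -64 + I)
(-45931 + 29961)/(r(194) - 13249) = (-45931 + 29961)/((-64 + 194) - 13249) = -15970/(130 - 13249) = -15970/(-13119) = -15970*(-1/13119) = 15970/13119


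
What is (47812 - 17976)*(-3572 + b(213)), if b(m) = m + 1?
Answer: -100189288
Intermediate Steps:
b(m) = 1 + m
(47812 - 17976)*(-3572 + b(213)) = (47812 - 17976)*(-3572 + (1 + 213)) = 29836*(-3572 + 214) = 29836*(-3358) = -100189288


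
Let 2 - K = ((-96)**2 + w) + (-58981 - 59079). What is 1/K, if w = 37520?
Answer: 1/71326 ≈ 1.4020e-5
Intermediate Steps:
K = 71326 (K = 2 - (((-96)**2 + 37520) + (-58981 - 59079)) = 2 - ((9216 + 37520) - 118060) = 2 - (46736 - 118060) = 2 - 1*(-71324) = 2 + 71324 = 71326)
1/K = 1/71326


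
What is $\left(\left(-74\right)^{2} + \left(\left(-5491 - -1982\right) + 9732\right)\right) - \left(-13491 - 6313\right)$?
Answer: $31503$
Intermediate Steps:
$\left(\left(-74\right)^{2} + \left(\left(-5491 - -1982\right) + 9732\right)\right) - \left(-13491 - 6313\right) = \left(5476 + \left(\left(-5491 + 1982\right) + 9732\right)\right) - -19804 = \left(5476 + \left(-3509 + 9732\right)\right) + 19804 = \left(5476 + 6223\right) + 19804 = 11699 + 19804 = 31503$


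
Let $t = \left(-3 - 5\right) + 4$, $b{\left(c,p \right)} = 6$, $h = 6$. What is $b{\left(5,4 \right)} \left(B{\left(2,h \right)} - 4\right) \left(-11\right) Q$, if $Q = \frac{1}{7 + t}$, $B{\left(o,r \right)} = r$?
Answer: $-44$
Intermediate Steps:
$t = -4$ ($t = -8 + 4 = -4$)
$Q = \frac{1}{3}$ ($Q = \frac{1}{7 - 4} = \frac{1}{3} \approx 0.33333$)
$b{\left(5,4 \right)} \left(B{\left(2,h \right)} - 4\right) \left(-11\right) Q = 6 \left(6 - 4\right) \left(-11\right) \frac{1}{3} = 6 \cdot 2 \left(-11\right) \frac{1}{3} = 12 \left(-11\right) \frac{1}{3} = \left(-132\right) \frac{1}{3} = -44$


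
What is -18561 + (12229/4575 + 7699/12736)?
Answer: -1081306527731/58267200 ≈ -18558.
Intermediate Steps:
-18561 + (12229/4575 + 7699/12736) = -18561 + 190971469/58267200 = -1081306527731/58267200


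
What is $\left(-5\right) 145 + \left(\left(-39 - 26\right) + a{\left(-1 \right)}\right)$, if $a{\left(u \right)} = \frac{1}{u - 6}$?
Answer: $- \frac{5531}{7} \approx -790.14$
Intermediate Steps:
$a{\left(u \right)} = \frac{1}{-6 + u}$
$\left(-5\right) 145 + \left(\left(-39 - 26\right) + a{\left(-1 \right)}\right) = \left(-5\right) 145 + \left(\left(-39 - 26\right) + \frac{1}{-6 - 1}\right) = -725 - \left(65 - \frac{1}{-7}\right) = -725 - \frac{456}{7} = - \frac{5531}{7}$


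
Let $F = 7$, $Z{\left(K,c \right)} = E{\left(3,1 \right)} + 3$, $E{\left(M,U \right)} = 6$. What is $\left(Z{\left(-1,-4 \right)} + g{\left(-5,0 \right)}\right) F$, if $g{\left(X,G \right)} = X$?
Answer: $28$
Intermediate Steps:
$Z{\left(K,c \right)} = 9$ ($Z{\left(K,c \right)} = 6 + 3 = 9$)
$\left(Z{\left(-1,-4 \right)} + g{\left(-5,0 \right)}\right) F = \left(9 - 5\right) 7 = 4 \cdot 7 = 28$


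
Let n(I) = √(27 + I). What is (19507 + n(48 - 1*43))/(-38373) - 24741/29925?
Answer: -170348152/127590225 - 4*√2/38373 ≈ -1.3353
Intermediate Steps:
(19507 + n(48 - 1*43))/(-38373) - 24741/29925 = (19507 + √(27 + (48 - 1*43)))/(-38373) - 24741/29925 = (19507 + √(27 + (48 - 43)))*(-1/38373) - 24741*1/29925 = (19507 + √(27 + 5))*(-1/38373) - 2749/3325 = (19507 + √32)*(-1/38373) - 2749/3325 = (19507 + 4*√2)*(-1/38373) - 2749/3325 = (-19507/38373 - 4*√2/38373) - 2749/3325 = -170348152/127590225 - 4*√2/38373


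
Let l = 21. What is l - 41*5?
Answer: -184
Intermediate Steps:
l - 41*5 = 21 - 41*5 = 21 - 205 = -184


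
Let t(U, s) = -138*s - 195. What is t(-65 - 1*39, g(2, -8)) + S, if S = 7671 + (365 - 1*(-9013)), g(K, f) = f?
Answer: 17958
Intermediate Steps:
t(U, s) = -195 - 138*s
S = 17049 (S = 7671 + (365 + 9013) = 7671 + 9378 = 17049)
t(-65 - 1*39, g(2, -8)) + S = (-195 - 138*(-8)) + 17049 = (-195 + 1104) + 17049 = 909 + 17049 = 17958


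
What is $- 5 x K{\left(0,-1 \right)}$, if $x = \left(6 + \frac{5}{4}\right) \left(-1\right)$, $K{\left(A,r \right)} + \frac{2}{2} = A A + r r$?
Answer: $0$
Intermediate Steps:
$K{\left(A,r \right)} = -1 + A^{2} + r^{2}$ ($K{\left(A,r \right)} = -1 + \left(A A + r r\right) = -1 + \left(A^{2} + r^{2}\right) = -1 + A^{2} + r^{2}$)
$x = - \frac{29}{4}$ ($x = \left(6 + 5 \cdot \frac{1}{4}\right) \left(-1\right) = \left(6 + \frac{5}{4}\right) \left(-1\right) = \frac{29}{4} \left(-1\right) = - \frac{29}{4} \approx -7.25$)
$- 5 x K{\left(0,-1 \right)} = \left(-5\right) \left(- \frac{29}{4}\right) \left(-1 + 0^{2} + \left(-1\right)^{2}\right) = \frac{145 \left(-1 + 0 + 1\right)}{4} = \frac{145}{4} \cdot 0 = 0$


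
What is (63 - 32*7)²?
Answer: 25921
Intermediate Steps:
(63 - 32*7)² = (63 - 224)² = (-161)² = 25921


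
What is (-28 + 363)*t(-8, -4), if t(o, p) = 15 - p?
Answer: 6365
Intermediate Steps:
(-28 + 363)*t(-8, -4) = (-28 + 363)*(15 - 1*(-4)) = 335*(15 + 4) = 335*19 = 6365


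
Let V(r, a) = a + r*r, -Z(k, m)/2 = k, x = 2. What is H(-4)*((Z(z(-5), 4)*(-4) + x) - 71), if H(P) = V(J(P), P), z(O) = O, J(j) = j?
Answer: -1308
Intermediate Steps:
Z(k, m) = -2*k
V(r, a) = a + r**2
H(P) = P + P**2
H(-4)*((Z(z(-5), 4)*(-4) + x) - 71) = (-4*(1 - 4))*((-2*(-5)*(-4) + 2) - 71) = (-4*(-3))*((10*(-4) + 2) - 71) = 12*((-40 + 2) - 71) = 12*(-38 - 71) = 12*(-109) = -1308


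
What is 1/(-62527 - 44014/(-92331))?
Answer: -92331/5773136423 ≈ -1.5993e-5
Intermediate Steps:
1/(-62527 - 44014/(-92331)) = 1/(-62527 - 44014*(-1/92331)) = 1/(-62527 + 44014/92331) = 1/(-5773136423/92331) = -92331/5773136423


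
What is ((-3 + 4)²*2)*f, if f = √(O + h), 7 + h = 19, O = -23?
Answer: 2*I*√11 ≈ 6.6332*I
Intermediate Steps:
h = 12 (h = -7 + 19 = 12)
f = I*√11 (f = √(-23 + 12) = √(-11) = I*√11 ≈ 3.3166*I)
((-3 + 4)²*2)*f = ((-3 + 4)²*2)*(I*√11) = (1²*2)*(I*√11) = (1*2)*(I*√11) = 2*(I*√11) = 2*I*√11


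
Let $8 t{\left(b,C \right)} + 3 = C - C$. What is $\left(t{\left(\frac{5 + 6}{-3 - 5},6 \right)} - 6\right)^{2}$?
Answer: $\frac{2601}{64} \approx 40.641$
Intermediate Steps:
$t{\left(b,C \right)} = - \frac{3}{8}$ ($t{\left(b,C \right)} = - \frac{3}{8} + \frac{C - C}{8} = - \frac{3}{8} + \frac{1}{8} \cdot 0 = - \frac{3}{8} + 0 = - \frac{3}{8}$)
$\left(t{\left(\frac{5 + 6}{-3 - 5},6 \right)} - 6\right)^{2} = \left(- \frac{3}{8} - 6\right)^{2} = \left(- \frac{51}{8}\right)^{2} = \frac{2601}{64}$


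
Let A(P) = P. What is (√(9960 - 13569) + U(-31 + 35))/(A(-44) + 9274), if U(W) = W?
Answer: 2/4615 + 3*I*√401/9230 ≈ 0.00043337 + 0.0065087*I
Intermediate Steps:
(√(9960 - 13569) + U(-31 + 35))/(A(-44) + 9274) = (√(9960 - 13569) + (-31 + 35))/(-44 + 9274) = (√(-3609) + 4)/9230 = (3*I*√401 + 4)*(1/9230) = (4 + 3*I*√401)*(1/9230) = 2/4615 + 3*I*√401/9230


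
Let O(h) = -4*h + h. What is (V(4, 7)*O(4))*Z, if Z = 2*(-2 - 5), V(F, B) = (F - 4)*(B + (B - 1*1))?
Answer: 0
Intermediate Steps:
V(F, B) = (-1 + 2*B)*(-4 + F) (V(F, B) = (-4 + F)*(B + (B - 1)) = (-4 + F)*(B + (-1 + B)) = (-4 + F)*(-1 + 2*B) = (-1 + 2*B)*(-4 + F))
Z = -14 (Z = 2*(-7) = -14)
O(h) = -3*h
(V(4, 7)*O(4))*Z = ((4 - 1*4 - 8*7 + 2*7*4)*(-3*4))*(-14) = ((4 - 4 - 56 + 56)*(-12))*(-14) = (0*(-12))*(-14) = 0*(-14) = 0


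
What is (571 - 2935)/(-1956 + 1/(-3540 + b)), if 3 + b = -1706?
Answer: 12408636/10267045 ≈ 1.2086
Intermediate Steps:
b = -1709 (b = -3 - 1706 = -1709)
(571 - 2935)/(-1956 + 1/(-3540 + b)) = (571 - 2935)/(-1956 + 1/(-3540 - 1709)) = -2364/(-1956 + 1/(-5249)) = -2364/(-1956 - 1/5249) = -2364/(-10267045/5249) = -2364*(-5249/10267045) = 12408636/10267045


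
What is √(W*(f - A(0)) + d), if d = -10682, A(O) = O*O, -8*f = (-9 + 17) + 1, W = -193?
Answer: I*√167438/4 ≈ 102.3*I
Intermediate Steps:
f = -9/8 (f = -((-9 + 17) + 1)/8 = -(8 + 1)/8 = -⅛*9 = -9/8 ≈ -1.1250)
A(O) = O²
√(W*(f - A(0)) + d) = √(-193*(-9/8 - 1*0²) - 10682) = √(-193*(-9/8 - 1*0) - 10682) = √(-193*(-9/8 + 0) - 10682) = √(-193*(-9/8) - 10682) = √(1737/8 - 10682) = √(-83719/8) = I*√167438/4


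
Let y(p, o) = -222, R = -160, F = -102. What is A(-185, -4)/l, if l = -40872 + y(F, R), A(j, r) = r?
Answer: 2/20547 ≈ 9.7338e-5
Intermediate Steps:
l = -41094 (l = -40872 - 222 = -41094)
A(-185, -4)/l = -4/(-41094) = -4*(-1/41094) = 2/20547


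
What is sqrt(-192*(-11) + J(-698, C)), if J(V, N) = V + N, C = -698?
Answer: 2*sqrt(179) ≈ 26.758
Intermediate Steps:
J(V, N) = N + V
sqrt(-192*(-11) + J(-698, C)) = sqrt(-192*(-11) + (-698 - 698)) = sqrt(2112 - 1396) = sqrt(716) = 2*sqrt(179)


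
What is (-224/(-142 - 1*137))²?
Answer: 50176/77841 ≈ 0.64460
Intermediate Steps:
(-224/(-142 - 1*137))² = (-224/(-142 - 137))² = (-224/(-279))² = (-224*(-1/279))² = (224/279)² = 50176/77841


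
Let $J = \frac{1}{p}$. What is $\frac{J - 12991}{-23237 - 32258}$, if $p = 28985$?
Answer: $\frac{376544134}{1608522575} \approx 0.23409$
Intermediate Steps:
$J = \frac{1}{28985} \approx 3.4501 \cdot 10^{-5}$
$\frac{J - 12991}{-23237 - 32258} = \frac{\frac{1}{28985} - 12991}{-23237 - 32258} = - \frac{376544134}{28985 \left(-55495\right)} = \left(- \frac{376544134}{28985}\right) \left(- \frac{1}{55495}\right) = \frac{376544134}{1608522575}$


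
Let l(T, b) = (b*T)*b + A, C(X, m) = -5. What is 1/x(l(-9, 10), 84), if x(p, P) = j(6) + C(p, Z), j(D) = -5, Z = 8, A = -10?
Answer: -1/10 ≈ -0.10000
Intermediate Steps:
l(T, b) = -10 + T*b**2 (l(T, b) = (b*T)*b - 10 = (T*b)*b - 10 = T*b**2 - 10 = -10 + T*b**2)
x(p, P) = -10 (x(p, P) = -5 - 5 = -10)
1/x(l(-9, 10), 84) = 1/(-10) = -1/10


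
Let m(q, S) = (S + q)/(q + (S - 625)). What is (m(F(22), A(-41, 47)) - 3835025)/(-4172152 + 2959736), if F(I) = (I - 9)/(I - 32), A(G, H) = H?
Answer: 11108150141/3511762944 ≈ 3.1631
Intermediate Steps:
F(I) = (-9 + I)/(-32 + I)
m(q, S) = (S + q)/(-625 + S + q) (m(q, S) = (S + q)/(q + (-625 + S)) = (S + q)/(-625 + S + q))
(m(F(22), A(-41, 47)) - 3835025)/(-4172152 + 2959736) = ((47 + (-9 + 22)/(-32 + 22))/(-625 + 47 + (-9 + 22)/(-32 + 22)) - 3835025)/(-4172152 + 2959736) = ((47 + 13/(-10))/(-625 + 47 + 13/(-10)) - 3835025)/(-1212416) = ((47 - 1/10*13)/(-625 + 47 - 1/10*13) - 3835025)*(-1/1212416) = ((47 - 13/10)/(-625 + 47 - 13/10) - 3835025)*(-1/1212416) = ((457/10)/(-5793/10) - 3835025)*(-1/1212416) = (-10/5793*457/10 - 3835025)*(-1/1212416) = (-457/5793 - 3835025)*(-1/1212416) = -22216300282/5793*(-1/1212416) = 11108150141/3511762944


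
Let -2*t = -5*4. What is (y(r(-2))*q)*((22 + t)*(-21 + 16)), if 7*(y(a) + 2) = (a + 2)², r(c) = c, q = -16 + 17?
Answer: 320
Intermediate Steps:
q = 1
t = 10 (t = -(-5)*4/2 = -½*(-20) = 10)
y(a) = -2 + (2 + a)²/7 (y(a) = -2 + (a + 2)²/7 = -2 + (2 + a)²/7)
(y(r(-2))*q)*((22 + t)*(-21 + 16)) = ((-2 + (2 - 2)²/7)*1)*((22 + 10)*(-21 + 16)) = ((-2 + (⅐)*0²)*1)*(32*(-5)) = ((-2 + (⅐)*0)*1)*(-160) = ((-2 + 0)*1)*(-160) = -2*1*(-160) = -2*(-160) = 320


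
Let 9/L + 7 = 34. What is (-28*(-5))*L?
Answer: 140/3 ≈ 46.667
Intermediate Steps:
L = ⅓ (L = 9/(-7 + 34) = 9/27 = 9*(1/27) = ⅓ ≈ 0.33333)
(-28*(-5))*L = -28*(-5)*(⅓) = 140*(⅓) = 140/3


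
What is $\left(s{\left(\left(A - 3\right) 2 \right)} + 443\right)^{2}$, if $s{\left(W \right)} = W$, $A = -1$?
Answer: $189225$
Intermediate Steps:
$\left(s{\left(\left(A - 3\right) 2 \right)} + 443\right)^{2} = \left(\left(-1 - 3\right) 2 + 443\right)^{2} = \left(\left(-4\right) 2 + 443\right)^{2} = \left(-8 + 443\right)^{2} = 435^{2} = 189225$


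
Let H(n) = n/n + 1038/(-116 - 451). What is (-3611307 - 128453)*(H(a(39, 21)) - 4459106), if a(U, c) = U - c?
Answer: 3151761989254160/189 ≈ 1.6676e+13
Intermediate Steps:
H(n) = -157/189 (H(n) = 1 + 1038/(-567) = 1 + 1038*(-1/567) = 1 - 346/189 = -157/189)
(-3611307 - 128453)*(H(a(39, 21)) - 4459106) = (-3611307 - 128453)*(-157/189 - 4459106) = -3739760*(-842771191/189) = 3151761989254160/189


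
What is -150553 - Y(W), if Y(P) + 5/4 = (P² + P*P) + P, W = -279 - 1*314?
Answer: -3413027/4 ≈ -8.5326e+5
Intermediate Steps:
W = -593 (W = -279 - 314 = -593)
Y(P) = -5/4 + P + 2*P² (Y(P) = -5/4 + ((P² + P*P) + P) = -5/4 + ((P² + P²) + P) = -5/4 + (2*P² + P) = -5/4 + (P + 2*P²) = -5/4 + P + 2*P²)
-150553 - Y(W) = -150553 - (-5/4 - 593 + 2*(-593)²) = -150553 - (-5/4 - 593 + 2*351649) = -150553 - (-5/4 - 593 + 703298) = -150553 - 1*2810815/4 = -150553 - 2810815/4 = -3413027/4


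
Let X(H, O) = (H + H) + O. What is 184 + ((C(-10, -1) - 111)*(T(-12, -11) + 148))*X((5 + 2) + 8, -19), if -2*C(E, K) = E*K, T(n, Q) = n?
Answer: -173352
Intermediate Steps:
C(E, K) = -E*K/2
X(H, O) = O + 2*H (X(H, O) = 2*H + O = O + 2*H)
184 + ((C(-10, -1) - 111)*(T(-12, -11) + 148))*X((5 + 2) + 8, -19) = 184 + ((-½*(-10)*(-1) - 111)*(-12 + 148))*(-19 + 2*((5 + 2) + 8)) = 184 + ((-5 - 111)*136)*(-19 + 2*(7 + 8)) = 184 + (-116*136)*(-19 + 2*15) = 184 - 15776*(-19 + 30) = 184 - 15776*11 = 184 - 173536 = -173352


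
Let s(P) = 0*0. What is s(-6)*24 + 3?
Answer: 3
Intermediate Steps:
s(P) = 0
s(-6)*24 + 3 = 0*24 + 3 = 0 + 3 = 3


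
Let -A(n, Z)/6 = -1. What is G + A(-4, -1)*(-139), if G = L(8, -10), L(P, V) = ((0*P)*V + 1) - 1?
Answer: -834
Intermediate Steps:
A(n, Z) = 6 (A(n, Z) = -6*(-1) = 6)
L(P, V) = 0 (L(P, V) = (0*V + 1) - 1 = (0 + 1) - 1 = 1 - 1 = 0)
G = 0
G + A(-4, -1)*(-139) = 0 + 6*(-139) = 0 - 834 = -834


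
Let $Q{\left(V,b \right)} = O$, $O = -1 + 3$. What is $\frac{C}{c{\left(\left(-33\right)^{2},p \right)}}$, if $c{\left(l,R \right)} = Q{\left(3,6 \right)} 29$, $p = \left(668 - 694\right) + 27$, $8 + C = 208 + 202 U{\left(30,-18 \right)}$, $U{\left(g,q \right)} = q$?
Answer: $- \frac{1718}{29} \approx -59.241$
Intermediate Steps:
$O = 2$
$C = -3436$ ($C = -8 + \left(208 + 202 \left(-18\right)\right) = -8 + \left(208 - 3636\right) = -8 - 3428 = -3436$)
$Q{\left(V,b \right)} = 2$
$p = 1$ ($p = -26 + 27 = 1$)
$c{\left(l,R \right)} = 58$ ($c{\left(l,R \right)} = 2 \cdot 29 = 58$)
$\frac{C}{c{\left(\left(-33\right)^{2},p \right)}} = - \frac{3436}{58} = \left(-3436\right) \frac{1}{58} = - \frac{1718}{29}$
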